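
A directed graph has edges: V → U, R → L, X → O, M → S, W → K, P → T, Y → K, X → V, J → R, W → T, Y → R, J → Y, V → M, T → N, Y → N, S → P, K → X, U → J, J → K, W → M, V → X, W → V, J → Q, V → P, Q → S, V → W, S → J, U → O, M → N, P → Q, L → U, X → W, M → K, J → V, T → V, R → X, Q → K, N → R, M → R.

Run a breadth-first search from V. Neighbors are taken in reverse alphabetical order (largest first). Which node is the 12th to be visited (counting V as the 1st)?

Visit V; enqueue X, W, U, P, M → queue [X, W, U, P, M]
Visit X; enqueue O → queue [W, U, P, M, O]
Visit W; enqueue T, K → queue [U, P, M, O, T, K]
Visit U; enqueue J → queue [P, M, O, T, K, J]
Visit P; enqueue Q → queue [M, O, T, K, J, Q]
Visit M; enqueue S, R, N → queue [O, T, K, J, Q, S, R, N]
Visit O → queue [T, K, J, Q, S, R, N]
Visit T → queue [K, J, Q, S, R, N]
Visit K → queue [J, Q, S, R, N]
Visit J; enqueue Y → queue [Q, S, R, N, Y]
Visit Q → queue [S, R, N, Y]
Visit S → queue [R, N, Y]
Visit R; enqueue L → queue [N, Y, L]
Visit N → queue [Y, L]
Visit Y → queue [L]
Visit L → queue []

Visit order: V, X, W, U, P, M, O, T, K, J, Q, S, R, N, Y, L

S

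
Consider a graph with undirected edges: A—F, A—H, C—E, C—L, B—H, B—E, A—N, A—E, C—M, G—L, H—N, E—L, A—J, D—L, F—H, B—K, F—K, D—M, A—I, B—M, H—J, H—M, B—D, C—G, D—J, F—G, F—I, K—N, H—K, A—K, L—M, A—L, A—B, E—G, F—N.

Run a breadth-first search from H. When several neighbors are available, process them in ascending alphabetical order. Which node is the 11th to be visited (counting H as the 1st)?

Visit H; enqueue A, B, F, J, K, M, N → queue [A, B, F, J, K, M, N]
Visit A; enqueue E, I, L → queue [B, F, J, K, M, N, E, I, L]
Visit B; enqueue D → queue [F, J, K, M, N, E, I, L, D]
Visit F; enqueue G → queue [J, K, M, N, E, I, L, D, G]
Visit J → queue [K, M, N, E, I, L, D, G]
Visit K → queue [M, N, E, I, L, D, G]
Visit M; enqueue C → queue [N, E, I, L, D, G, C]
Visit N → queue [E, I, L, D, G, C]
Visit E → queue [I, L, D, G, C]
Visit I → queue [L, D, G, C]
Visit L → queue [D, G, C]
Visit D → queue [G, C]
Visit G → queue [C]
Visit C → queue []

Visit order: H, A, B, F, J, K, M, N, E, I, L, D, G, C

L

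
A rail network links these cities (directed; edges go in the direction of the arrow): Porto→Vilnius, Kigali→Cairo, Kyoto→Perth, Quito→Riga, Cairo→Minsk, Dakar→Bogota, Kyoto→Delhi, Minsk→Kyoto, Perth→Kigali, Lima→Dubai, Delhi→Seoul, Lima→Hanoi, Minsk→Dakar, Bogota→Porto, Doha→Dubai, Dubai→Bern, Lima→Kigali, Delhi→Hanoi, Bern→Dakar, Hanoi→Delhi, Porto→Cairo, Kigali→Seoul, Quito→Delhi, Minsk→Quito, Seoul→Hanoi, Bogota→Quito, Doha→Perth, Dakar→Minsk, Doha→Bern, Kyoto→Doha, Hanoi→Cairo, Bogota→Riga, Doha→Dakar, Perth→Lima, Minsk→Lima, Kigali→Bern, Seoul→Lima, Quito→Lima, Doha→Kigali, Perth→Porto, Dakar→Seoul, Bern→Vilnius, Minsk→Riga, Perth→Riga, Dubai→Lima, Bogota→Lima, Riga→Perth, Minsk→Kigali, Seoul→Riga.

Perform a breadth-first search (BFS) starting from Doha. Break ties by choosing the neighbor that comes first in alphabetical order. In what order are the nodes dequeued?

Visit Doha; enqueue Bern, Dakar, Dubai, Kigali, Perth → queue [Bern, Dakar, Dubai, Kigali, Perth]
Visit Bern; enqueue Vilnius → queue [Dakar, Dubai, Kigali, Perth, Vilnius]
Visit Dakar; enqueue Bogota, Minsk, Seoul → queue [Dubai, Kigali, Perth, Vilnius, Bogota, Minsk, Seoul]
Visit Dubai; enqueue Lima → queue [Kigali, Perth, Vilnius, Bogota, Minsk, Seoul, Lima]
Visit Kigali; enqueue Cairo → queue [Perth, Vilnius, Bogota, Minsk, Seoul, Lima, Cairo]
Visit Perth; enqueue Porto, Riga → queue [Vilnius, Bogota, Minsk, Seoul, Lima, Cairo, Porto, Riga]
Visit Vilnius → queue [Bogota, Minsk, Seoul, Lima, Cairo, Porto, Riga]
Visit Bogota; enqueue Quito → queue [Minsk, Seoul, Lima, Cairo, Porto, Riga, Quito]
Visit Minsk; enqueue Kyoto → queue [Seoul, Lima, Cairo, Porto, Riga, Quito, Kyoto]
Visit Seoul; enqueue Hanoi → queue [Lima, Cairo, Porto, Riga, Quito, Kyoto, Hanoi]
Visit Lima → queue [Cairo, Porto, Riga, Quito, Kyoto, Hanoi]
Visit Cairo → queue [Porto, Riga, Quito, Kyoto, Hanoi]
Visit Porto → queue [Riga, Quito, Kyoto, Hanoi]
Visit Riga → queue [Quito, Kyoto, Hanoi]
Visit Quito; enqueue Delhi → queue [Kyoto, Hanoi, Delhi]
Visit Kyoto → queue [Hanoi, Delhi]
Visit Hanoi → queue [Delhi]
Visit Delhi → queue []

Doha, Bern, Dakar, Dubai, Kigali, Perth, Vilnius, Bogota, Minsk, Seoul, Lima, Cairo, Porto, Riga, Quito, Kyoto, Hanoi, Delhi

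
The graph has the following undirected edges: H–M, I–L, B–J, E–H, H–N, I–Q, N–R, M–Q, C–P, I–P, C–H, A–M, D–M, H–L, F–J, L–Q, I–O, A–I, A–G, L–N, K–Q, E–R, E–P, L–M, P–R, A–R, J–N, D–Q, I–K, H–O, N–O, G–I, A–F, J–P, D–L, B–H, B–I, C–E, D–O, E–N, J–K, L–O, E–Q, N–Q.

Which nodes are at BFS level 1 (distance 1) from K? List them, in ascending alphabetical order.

I, J, Q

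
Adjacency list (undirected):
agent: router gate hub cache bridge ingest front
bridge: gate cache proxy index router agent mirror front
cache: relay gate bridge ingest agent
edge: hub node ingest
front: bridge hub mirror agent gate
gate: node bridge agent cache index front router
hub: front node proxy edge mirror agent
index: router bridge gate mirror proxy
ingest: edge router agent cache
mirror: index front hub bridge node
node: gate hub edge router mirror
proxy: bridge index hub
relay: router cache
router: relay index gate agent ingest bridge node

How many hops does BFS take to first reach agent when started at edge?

Level 0: edge
Level 1: hub, ingest, node
Level 2: agent, cache, front, gate, mirror, proxy, router
Level 3: bridge, index, relay
agent first appears at level 2.

2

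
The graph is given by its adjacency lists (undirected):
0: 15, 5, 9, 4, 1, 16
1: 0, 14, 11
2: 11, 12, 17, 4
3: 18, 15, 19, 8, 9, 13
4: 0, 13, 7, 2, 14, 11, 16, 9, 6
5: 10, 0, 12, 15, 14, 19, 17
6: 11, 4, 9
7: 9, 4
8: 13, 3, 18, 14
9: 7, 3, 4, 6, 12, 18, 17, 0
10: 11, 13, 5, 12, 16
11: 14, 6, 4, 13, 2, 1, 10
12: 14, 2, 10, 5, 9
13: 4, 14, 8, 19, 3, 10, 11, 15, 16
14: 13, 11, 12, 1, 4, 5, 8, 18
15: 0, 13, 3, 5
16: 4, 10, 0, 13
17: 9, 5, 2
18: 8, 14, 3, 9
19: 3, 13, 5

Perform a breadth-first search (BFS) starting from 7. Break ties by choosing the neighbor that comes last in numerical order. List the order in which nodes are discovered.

7, 9, 4, 18, 17, 12, 6, 3, 0, 16, 14, 13, 11, 2, 8, 5, 10, 19, 15, 1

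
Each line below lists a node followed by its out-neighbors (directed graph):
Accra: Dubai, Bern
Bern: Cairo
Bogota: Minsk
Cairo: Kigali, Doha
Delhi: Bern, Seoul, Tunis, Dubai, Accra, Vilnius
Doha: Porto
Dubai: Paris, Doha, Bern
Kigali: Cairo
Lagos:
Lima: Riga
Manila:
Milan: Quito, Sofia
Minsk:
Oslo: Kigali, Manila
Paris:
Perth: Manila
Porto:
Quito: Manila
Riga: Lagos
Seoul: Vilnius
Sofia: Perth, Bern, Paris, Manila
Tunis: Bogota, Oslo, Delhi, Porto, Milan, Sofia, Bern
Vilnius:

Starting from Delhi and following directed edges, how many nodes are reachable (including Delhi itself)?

BFS from Delhi visits: Delhi, Vilnius, Tunis, Seoul, Dubai, Bern, Accra, Sofia, Porto, Oslo, Milan, Bogota, Paris, Doha, Cairo, Perth, Manila, Kigali, Quito, Minsk
Reachable nodes: 20 of 23 total.

20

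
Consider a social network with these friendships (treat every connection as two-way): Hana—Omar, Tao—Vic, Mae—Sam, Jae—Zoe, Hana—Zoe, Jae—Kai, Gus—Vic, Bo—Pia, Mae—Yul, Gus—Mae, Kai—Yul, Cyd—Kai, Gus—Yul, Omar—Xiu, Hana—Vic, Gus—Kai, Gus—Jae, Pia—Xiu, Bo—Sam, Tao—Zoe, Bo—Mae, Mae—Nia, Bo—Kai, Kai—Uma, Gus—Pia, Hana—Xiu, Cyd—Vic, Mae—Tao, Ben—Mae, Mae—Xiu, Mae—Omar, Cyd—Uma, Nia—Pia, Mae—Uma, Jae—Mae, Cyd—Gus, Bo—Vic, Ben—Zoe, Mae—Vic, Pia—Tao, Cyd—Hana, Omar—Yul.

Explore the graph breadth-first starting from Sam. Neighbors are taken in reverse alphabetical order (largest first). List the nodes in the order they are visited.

Visit Sam; enqueue Mae, Bo → queue [Mae, Bo]
Visit Mae; enqueue Yul, Xiu, Vic, Uma, Tao, Omar, Nia, Jae, Gus, Ben → queue [Bo, Yul, Xiu, Vic, Uma, Tao, Omar, Nia, Jae, Gus, Ben]
Visit Bo; enqueue Pia, Kai → queue [Yul, Xiu, Vic, Uma, Tao, Omar, Nia, Jae, Gus, Ben, Pia, Kai]
Visit Yul → queue [Xiu, Vic, Uma, Tao, Omar, Nia, Jae, Gus, Ben, Pia, Kai]
Visit Xiu; enqueue Hana → queue [Vic, Uma, Tao, Omar, Nia, Jae, Gus, Ben, Pia, Kai, Hana]
Visit Vic; enqueue Cyd → queue [Uma, Tao, Omar, Nia, Jae, Gus, Ben, Pia, Kai, Hana, Cyd]
Visit Uma → queue [Tao, Omar, Nia, Jae, Gus, Ben, Pia, Kai, Hana, Cyd]
Visit Tao; enqueue Zoe → queue [Omar, Nia, Jae, Gus, Ben, Pia, Kai, Hana, Cyd, Zoe]
Visit Omar → queue [Nia, Jae, Gus, Ben, Pia, Kai, Hana, Cyd, Zoe]
Visit Nia → queue [Jae, Gus, Ben, Pia, Kai, Hana, Cyd, Zoe]
Visit Jae → queue [Gus, Ben, Pia, Kai, Hana, Cyd, Zoe]
Visit Gus → queue [Ben, Pia, Kai, Hana, Cyd, Zoe]
Visit Ben → queue [Pia, Kai, Hana, Cyd, Zoe]
Visit Pia → queue [Kai, Hana, Cyd, Zoe]
Visit Kai → queue [Hana, Cyd, Zoe]
Visit Hana → queue [Cyd, Zoe]
Visit Cyd → queue [Zoe]
Visit Zoe → queue []

Sam Mae Bo Yul Xiu Vic Uma Tao Omar Nia Jae Gus Ben Pia Kai Hana Cyd Zoe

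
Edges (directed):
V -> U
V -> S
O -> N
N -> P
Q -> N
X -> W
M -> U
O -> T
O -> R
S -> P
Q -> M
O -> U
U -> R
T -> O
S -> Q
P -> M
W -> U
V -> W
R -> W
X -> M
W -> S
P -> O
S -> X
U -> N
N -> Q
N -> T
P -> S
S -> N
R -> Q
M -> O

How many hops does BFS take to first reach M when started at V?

Level 0: V
Level 1: S, U, W
Level 2: N, P, Q, R, X
Level 3: M, O, T
M first appears at level 3.

3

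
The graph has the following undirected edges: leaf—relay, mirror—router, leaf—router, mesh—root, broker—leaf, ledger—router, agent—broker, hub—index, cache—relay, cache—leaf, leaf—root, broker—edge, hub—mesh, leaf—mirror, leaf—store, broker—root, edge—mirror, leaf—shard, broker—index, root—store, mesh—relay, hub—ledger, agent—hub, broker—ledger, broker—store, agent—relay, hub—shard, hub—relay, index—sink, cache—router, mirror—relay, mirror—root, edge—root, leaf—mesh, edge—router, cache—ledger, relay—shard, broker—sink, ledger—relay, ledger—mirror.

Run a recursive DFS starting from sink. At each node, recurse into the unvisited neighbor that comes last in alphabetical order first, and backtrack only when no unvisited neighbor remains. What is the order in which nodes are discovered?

sink, index, hub, shard, relay, mirror, router, ledger, cache, leaf, store, root, mesh, edge, broker, agent

Visit sink
sink → index
index → hub
hub → shard
shard → relay
relay → mirror
mirror → router
router → ledger
ledger → cache
cache → leaf
leaf → store
store → root
root → mesh
root → edge
edge → broker
broker → agent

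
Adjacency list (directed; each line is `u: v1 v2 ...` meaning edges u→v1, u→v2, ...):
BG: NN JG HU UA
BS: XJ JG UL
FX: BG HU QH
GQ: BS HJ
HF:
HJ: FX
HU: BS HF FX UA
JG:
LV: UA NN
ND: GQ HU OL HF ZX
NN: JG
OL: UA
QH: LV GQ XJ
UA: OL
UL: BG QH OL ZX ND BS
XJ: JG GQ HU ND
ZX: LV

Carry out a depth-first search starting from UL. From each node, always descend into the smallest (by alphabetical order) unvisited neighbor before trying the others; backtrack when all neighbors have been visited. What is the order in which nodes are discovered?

UL BG HU BS JG XJ GQ HJ FX QH LV NN UA OL ND HF ZX

Visit UL
UL → BG
BG → HU
HU → BS
BS → JG
BS → XJ
XJ → GQ
GQ → HJ
HJ → FX
FX → QH
QH → LV
LV → NN
LV → UA
UA → OL
XJ → ND
ND → HF
ND → ZX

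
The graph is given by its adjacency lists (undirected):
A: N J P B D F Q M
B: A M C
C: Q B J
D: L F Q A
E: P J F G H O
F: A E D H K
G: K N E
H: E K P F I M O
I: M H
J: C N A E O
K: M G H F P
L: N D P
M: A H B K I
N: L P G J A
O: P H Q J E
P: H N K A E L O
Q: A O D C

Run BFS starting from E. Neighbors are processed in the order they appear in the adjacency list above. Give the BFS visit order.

E, P, J, F, G, H, O, N, K, A, L, C, D, I, M, Q, B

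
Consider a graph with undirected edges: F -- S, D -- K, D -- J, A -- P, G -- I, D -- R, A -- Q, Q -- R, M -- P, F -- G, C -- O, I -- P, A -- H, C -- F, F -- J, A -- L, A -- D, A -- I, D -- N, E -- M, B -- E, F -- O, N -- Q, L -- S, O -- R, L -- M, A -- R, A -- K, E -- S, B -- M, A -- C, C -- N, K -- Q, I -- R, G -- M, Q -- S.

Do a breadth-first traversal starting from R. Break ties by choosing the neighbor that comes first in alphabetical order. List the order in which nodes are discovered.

R, A, D, I, O, Q, C, H, K, L, P, J, N, G, F, S, M, E, B

Visit R; enqueue A, D, I, O, Q → queue [A, D, I, O, Q]
Visit A; enqueue C, H, K, L, P → queue [D, I, O, Q, C, H, K, L, P]
Visit D; enqueue J, N → queue [I, O, Q, C, H, K, L, P, J, N]
Visit I; enqueue G → queue [O, Q, C, H, K, L, P, J, N, G]
Visit O; enqueue F → queue [Q, C, H, K, L, P, J, N, G, F]
Visit Q; enqueue S → queue [C, H, K, L, P, J, N, G, F, S]
Visit C → queue [H, K, L, P, J, N, G, F, S]
Visit H → queue [K, L, P, J, N, G, F, S]
Visit K → queue [L, P, J, N, G, F, S]
Visit L; enqueue M → queue [P, J, N, G, F, S, M]
Visit P → queue [J, N, G, F, S, M]
Visit J → queue [N, G, F, S, M]
Visit N → queue [G, F, S, M]
Visit G → queue [F, S, M]
Visit F → queue [S, M]
Visit S; enqueue E → queue [M, E]
Visit M; enqueue B → queue [E, B]
Visit E → queue [B]
Visit B → queue []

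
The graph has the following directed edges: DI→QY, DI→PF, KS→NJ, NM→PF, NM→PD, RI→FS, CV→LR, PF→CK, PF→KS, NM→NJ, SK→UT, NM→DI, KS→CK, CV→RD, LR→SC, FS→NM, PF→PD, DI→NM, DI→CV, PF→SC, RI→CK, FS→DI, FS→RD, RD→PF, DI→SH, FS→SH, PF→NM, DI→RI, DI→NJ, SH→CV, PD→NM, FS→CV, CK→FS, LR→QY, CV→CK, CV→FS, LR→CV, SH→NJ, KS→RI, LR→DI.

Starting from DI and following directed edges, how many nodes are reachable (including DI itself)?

15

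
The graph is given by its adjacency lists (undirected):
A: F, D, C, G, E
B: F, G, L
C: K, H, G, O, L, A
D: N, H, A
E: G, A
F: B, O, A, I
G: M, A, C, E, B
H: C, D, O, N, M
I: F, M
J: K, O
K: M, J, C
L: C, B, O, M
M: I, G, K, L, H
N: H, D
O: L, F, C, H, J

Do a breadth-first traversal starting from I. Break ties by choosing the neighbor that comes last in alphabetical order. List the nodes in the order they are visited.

I M F L K H G O B A C J N D E

Visit I; enqueue M, F → queue [M, F]
Visit M; enqueue L, K, H, G → queue [F, L, K, H, G]
Visit F; enqueue O, B, A → queue [L, K, H, G, O, B, A]
Visit L; enqueue C → queue [K, H, G, O, B, A, C]
Visit K; enqueue J → queue [H, G, O, B, A, C, J]
Visit H; enqueue N, D → queue [G, O, B, A, C, J, N, D]
Visit G; enqueue E → queue [O, B, A, C, J, N, D, E]
Visit O → queue [B, A, C, J, N, D, E]
Visit B → queue [A, C, J, N, D, E]
Visit A → queue [C, J, N, D, E]
Visit C → queue [J, N, D, E]
Visit J → queue [N, D, E]
Visit N → queue [D, E]
Visit D → queue [E]
Visit E → queue []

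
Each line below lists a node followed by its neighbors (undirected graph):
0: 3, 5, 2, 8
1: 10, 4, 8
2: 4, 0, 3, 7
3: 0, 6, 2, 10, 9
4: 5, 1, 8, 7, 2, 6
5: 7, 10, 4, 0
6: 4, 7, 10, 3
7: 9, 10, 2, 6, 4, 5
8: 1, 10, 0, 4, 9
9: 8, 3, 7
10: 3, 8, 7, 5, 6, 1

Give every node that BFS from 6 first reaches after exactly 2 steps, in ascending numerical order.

Level 0: 6
Level 1: 3, 4, 7, 10
Level 2: 0, 1, 2, 5, 8, 9

0, 1, 2, 5, 8, 9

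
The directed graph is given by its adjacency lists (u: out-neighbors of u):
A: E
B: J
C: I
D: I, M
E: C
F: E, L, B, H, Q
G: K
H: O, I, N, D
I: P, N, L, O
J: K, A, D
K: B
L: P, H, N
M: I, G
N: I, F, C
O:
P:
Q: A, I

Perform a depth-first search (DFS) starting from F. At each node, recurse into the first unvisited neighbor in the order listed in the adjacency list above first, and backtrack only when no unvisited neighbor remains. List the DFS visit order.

F -> E -> C -> I -> P -> N -> L -> H -> O -> D -> M -> G -> K -> B -> J -> A -> Q

Visit F
F → E
E → C
C → I
I → P
I → N
I → L
L → H
H → O
H → D
D → M
M → G
G → K
K → B
B → J
J → A
F → Q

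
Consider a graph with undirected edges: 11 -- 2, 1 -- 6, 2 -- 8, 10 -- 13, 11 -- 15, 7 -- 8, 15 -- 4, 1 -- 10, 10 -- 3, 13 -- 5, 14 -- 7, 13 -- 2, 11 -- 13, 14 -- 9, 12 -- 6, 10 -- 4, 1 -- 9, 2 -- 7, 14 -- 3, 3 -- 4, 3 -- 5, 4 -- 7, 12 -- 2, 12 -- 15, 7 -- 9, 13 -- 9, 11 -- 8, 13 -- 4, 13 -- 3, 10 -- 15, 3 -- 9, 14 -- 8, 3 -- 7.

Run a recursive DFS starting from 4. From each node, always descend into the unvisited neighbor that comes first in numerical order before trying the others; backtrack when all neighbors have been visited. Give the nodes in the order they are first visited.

4 3 5 13 2 7 8 11 15 10 1 6 12 9 14

Visit 4
4 → 3
3 → 5
5 → 13
13 → 2
2 → 7
7 → 8
8 → 11
11 → 15
15 → 10
10 → 1
1 → 6
6 → 12
1 → 9
9 → 14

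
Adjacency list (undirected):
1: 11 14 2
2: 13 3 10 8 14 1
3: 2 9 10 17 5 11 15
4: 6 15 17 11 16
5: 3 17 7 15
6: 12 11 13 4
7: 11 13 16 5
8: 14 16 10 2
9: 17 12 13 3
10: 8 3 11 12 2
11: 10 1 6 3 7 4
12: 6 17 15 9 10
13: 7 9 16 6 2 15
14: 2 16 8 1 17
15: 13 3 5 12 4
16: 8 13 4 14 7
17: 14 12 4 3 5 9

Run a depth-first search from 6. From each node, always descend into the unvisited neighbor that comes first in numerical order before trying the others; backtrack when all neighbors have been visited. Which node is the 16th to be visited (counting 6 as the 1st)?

Visit 6
6 → 4
4 → 11
11 → 1
1 → 2
2 → 3
3 → 5
5 → 7
7 → 13
13 → 9
9 → 12
12 → 10
10 → 8
8 → 14
14 → 16
14 → 17
12 → 15

Visit order: 6, 4, 11, 1, 2, 3, 5, 7, 13, 9, 12, 10, 8, 14, 16, 17, 15

17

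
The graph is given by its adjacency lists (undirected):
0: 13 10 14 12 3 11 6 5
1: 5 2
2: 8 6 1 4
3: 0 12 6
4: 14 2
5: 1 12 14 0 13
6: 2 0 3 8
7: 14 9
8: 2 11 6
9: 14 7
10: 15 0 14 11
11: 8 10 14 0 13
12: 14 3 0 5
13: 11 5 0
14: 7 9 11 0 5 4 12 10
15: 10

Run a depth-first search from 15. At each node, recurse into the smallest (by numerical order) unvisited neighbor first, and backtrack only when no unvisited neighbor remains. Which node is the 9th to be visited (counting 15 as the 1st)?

Visit 15
15 → 10
10 → 0
0 → 3
3 → 6
6 → 2
2 → 1
1 → 5
5 → 12
12 → 14
14 → 4
14 → 7
7 → 9
14 → 11
11 → 8
11 → 13

Visit order: 15, 10, 0, 3, 6, 2, 1, 5, 12, 14, 4, 7, 9, 11, 8, 13

12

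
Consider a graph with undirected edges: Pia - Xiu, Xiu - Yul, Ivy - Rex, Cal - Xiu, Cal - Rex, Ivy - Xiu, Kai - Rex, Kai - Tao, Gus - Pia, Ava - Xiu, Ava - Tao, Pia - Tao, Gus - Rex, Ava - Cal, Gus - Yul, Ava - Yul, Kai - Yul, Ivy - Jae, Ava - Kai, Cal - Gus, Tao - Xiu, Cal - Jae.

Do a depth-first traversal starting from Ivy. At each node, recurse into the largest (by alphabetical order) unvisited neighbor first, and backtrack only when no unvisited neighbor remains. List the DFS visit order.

Ivy, Xiu, Yul, Kai, Tao, Pia, Gus, Rex, Cal, Jae, Ava

Visit Ivy
Ivy → Xiu
Xiu → Yul
Yul → Kai
Kai → Tao
Tao → Pia
Pia → Gus
Gus → Rex
Rex → Cal
Cal → Jae
Cal → Ava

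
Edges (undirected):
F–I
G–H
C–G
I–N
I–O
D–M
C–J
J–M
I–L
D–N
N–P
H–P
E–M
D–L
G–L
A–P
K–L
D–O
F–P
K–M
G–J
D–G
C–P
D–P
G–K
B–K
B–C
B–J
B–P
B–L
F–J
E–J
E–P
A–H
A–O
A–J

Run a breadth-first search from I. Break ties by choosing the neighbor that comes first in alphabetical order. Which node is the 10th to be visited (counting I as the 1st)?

Visit I; enqueue F, L, N, O → queue [F, L, N, O]
Visit F; enqueue J, P → queue [L, N, O, J, P]
Visit L; enqueue B, D, G, K → queue [N, O, J, P, B, D, G, K]
Visit N → queue [O, J, P, B, D, G, K]
Visit O; enqueue A → queue [J, P, B, D, G, K, A]
Visit J; enqueue C, E, M → queue [P, B, D, G, K, A, C, E, M]
Visit P; enqueue H → queue [B, D, G, K, A, C, E, M, H]
Visit B → queue [D, G, K, A, C, E, M, H]
Visit D → queue [G, K, A, C, E, M, H]
Visit G → queue [K, A, C, E, M, H]
Visit K → queue [A, C, E, M, H]
Visit A → queue [C, E, M, H]
Visit C → queue [E, M, H]
Visit E → queue [M, H]
Visit M → queue [H]
Visit H → queue []

Visit order: I, F, L, N, O, J, P, B, D, G, K, A, C, E, M, H

G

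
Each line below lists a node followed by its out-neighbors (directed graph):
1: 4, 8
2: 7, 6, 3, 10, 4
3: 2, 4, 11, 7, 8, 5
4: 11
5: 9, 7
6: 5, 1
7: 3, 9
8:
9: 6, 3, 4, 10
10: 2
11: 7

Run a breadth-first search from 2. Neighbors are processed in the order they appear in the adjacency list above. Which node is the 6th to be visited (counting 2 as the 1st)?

4

Visit 2; enqueue 7, 6, 3, 10, 4 → queue [7, 6, 3, 10, 4]
Visit 7; enqueue 9 → queue [6, 3, 10, 4, 9]
Visit 6; enqueue 5, 1 → queue [3, 10, 4, 9, 5, 1]
Visit 3; enqueue 11, 8 → queue [10, 4, 9, 5, 1, 11, 8]
Visit 10 → queue [4, 9, 5, 1, 11, 8]
Visit 4 → queue [9, 5, 1, 11, 8]
Visit 9 → queue [5, 1, 11, 8]
Visit 5 → queue [1, 11, 8]
Visit 1 → queue [11, 8]
Visit 11 → queue [8]
Visit 8 → queue []

Visit order: 2, 7, 6, 3, 10, 4, 9, 5, 1, 11, 8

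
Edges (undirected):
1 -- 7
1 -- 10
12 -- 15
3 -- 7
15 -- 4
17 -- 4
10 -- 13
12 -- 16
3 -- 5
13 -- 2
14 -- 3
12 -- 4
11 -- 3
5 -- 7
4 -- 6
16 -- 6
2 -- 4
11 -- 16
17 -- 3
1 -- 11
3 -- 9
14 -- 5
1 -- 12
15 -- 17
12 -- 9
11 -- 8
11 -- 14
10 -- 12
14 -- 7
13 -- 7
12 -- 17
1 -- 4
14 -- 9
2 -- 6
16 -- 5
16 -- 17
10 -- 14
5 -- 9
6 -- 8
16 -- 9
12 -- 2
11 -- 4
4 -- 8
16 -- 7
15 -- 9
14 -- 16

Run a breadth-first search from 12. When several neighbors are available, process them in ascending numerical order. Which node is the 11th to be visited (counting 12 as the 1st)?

11

Visit 12; enqueue 1, 2, 4, 9, 10, 15, 16, 17 → queue [1, 2, 4, 9, 10, 15, 16, 17]
Visit 1; enqueue 7, 11 → queue [2, 4, 9, 10, 15, 16, 17, 7, 11]
Visit 2; enqueue 6, 13 → queue [4, 9, 10, 15, 16, 17, 7, 11, 6, 13]
Visit 4; enqueue 8 → queue [9, 10, 15, 16, 17, 7, 11, 6, 13, 8]
Visit 9; enqueue 3, 5, 14 → queue [10, 15, 16, 17, 7, 11, 6, 13, 8, 3, 5, 14]
Visit 10 → queue [15, 16, 17, 7, 11, 6, 13, 8, 3, 5, 14]
Visit 15 → queue [16, 17, 7, 11, 6, 13, 8, 3, 5, 14]
Visit 16 → queue [17, 7, 11, 6, 13, 8, 3, 5, 14]
Visit 17 → queue [7, 11, 6, 13, 8, 3, 5, 14]
Visit 7 → queue [11, 6, 13, 8, 3, 5, 14]
Visit 11 → queue [6, 13, 8, 3, 5, 14]
Visit 6 → queue [13, 8, 3, 5, 14]
Visit 13 → queue [8, 3, 5, 14]
Visit 8 → queue [3, 5, 14]
Visit 3 → queue [5, 14]
Visit 5 → queue [14]
Visit 14 → queue []

Visit order: 12, 1, 2, 4, 9, 10, 15, 16, 17, 7, 11, 6, 13, 8, 3, 5, 14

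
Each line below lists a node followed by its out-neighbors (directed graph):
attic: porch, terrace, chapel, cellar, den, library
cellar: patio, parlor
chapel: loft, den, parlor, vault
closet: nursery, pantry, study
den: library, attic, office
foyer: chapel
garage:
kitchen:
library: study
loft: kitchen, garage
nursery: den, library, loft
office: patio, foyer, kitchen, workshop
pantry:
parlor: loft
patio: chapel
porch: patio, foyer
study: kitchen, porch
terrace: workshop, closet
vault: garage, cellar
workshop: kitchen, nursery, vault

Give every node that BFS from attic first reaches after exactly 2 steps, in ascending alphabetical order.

closet, foyer, loft, office, parlor, patio, study, vault, workshop

Level 0: attic
Level 1: cellar, chapel, den, library, porch, terrace
Level 2: closet, foyer, loft, office, parlor, patio, study, vault, workshop
Level 3: garage, kitchen, nursery, pantry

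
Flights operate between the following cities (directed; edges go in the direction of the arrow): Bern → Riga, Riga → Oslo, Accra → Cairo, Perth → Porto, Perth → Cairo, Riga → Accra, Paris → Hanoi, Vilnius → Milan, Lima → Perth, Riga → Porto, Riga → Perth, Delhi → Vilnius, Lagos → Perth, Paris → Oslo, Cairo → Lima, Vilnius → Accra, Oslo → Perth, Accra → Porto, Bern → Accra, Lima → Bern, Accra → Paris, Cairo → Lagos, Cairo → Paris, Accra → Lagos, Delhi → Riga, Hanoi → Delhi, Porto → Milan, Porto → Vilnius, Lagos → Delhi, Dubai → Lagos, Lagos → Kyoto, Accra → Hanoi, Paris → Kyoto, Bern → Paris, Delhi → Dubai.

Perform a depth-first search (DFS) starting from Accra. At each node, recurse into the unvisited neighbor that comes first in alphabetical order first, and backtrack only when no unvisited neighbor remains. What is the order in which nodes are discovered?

Accra → Cairo → Lagos → Delhi → Dubai → Riga → Oslo → Perth → Porto → Milan → Vilnius → Kyoto → Lima → Bern → Paris → Hanoi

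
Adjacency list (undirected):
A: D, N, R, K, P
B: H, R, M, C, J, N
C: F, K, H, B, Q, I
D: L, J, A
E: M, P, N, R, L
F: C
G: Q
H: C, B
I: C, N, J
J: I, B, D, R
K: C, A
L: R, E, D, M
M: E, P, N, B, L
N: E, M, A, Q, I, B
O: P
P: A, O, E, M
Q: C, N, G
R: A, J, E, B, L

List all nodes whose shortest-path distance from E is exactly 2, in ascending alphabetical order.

A, B, D, I, J, O, Q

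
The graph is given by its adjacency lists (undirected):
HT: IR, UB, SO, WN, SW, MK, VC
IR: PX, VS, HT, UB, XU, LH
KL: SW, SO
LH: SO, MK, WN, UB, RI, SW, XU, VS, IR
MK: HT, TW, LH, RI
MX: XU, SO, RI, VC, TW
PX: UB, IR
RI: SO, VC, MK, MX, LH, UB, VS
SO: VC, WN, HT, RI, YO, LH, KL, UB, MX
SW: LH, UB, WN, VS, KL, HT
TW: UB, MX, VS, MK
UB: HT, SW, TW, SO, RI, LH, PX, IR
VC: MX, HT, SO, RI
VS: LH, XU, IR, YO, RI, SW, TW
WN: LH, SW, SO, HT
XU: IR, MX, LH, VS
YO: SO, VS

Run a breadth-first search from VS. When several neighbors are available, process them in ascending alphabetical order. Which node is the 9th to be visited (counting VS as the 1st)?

HT

Visit VS; enqueue IR, LH, RI, SW, TW, XU, YO → queue [IR, LH, RI, SW, TW, XU, YO]
Visit IR; enqueue HT, PX, UB → queue [LH, RI, SW, TW, XU, YO, HT, PX, UB]
Visit LH; enqueue MK, SO, WN → queue [RI, SW, TW, XU, YO, HT, PX, UB, MK, SO, WN]
Visit RI; enqueue MX, VC → queue [SW, TW, XU, YO, HT, PX, UB, MK, SO, WN, MX, VC]
Visit SW; enqueue KL → queue [TW, XU, YO, HT, PX, UB, MK, SO, WN, MX, VC, KL]
Visit TW → queue [XU, YO, HT, PX, UB, MK, SO, WN, MX, VC, KL]
Visit XU → queue [YO, HT, PX, UB, MK, SO, WN, MX, VC, KL]
Visit YO → queue [HT, PX, UB, MK, SO, WN, MX, VC, KL]
Visit HT → queue [PX, UB, MK, SO, WN, MX, VC, KL]
Visit PX → queue [UB, MK, SO, WN, MX, VC, KL]
Visit UB → queue [MK, SO, WN, MX, VC, KL]
Visit MK → queue [SO, WN, MX, VC, KL]
Visit SO → queue [WN, MX, VC, KL]
Visit WN → queue [MX, VC, KL]
Visit MX → queue [VC, KL]
Visit VC → queue [KL]
Visit KL → queue []

Visit order: VS, IR, LH, RI, SW, TW, XU, YO, HT, PX, UB, MK, SO, WN, MX, VC, KL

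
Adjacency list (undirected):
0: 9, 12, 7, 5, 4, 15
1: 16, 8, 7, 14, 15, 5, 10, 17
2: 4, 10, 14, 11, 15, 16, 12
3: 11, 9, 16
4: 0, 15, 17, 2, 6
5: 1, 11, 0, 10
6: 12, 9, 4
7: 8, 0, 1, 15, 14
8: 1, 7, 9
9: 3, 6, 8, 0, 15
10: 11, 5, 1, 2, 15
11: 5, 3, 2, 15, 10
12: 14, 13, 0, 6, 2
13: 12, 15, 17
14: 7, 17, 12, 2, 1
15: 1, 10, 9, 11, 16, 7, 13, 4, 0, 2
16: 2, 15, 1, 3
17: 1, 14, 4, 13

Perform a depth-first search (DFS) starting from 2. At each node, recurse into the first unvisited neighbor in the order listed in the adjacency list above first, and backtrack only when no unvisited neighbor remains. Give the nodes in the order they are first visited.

Visit 2
2 → 4
4 → 0
0 → 9
9 → 3
3 → 11
11 → 5
5 → 1
1 → 16
16 → 15
15 → 10
15 → 7
7 → 8
7 → 14
14 → 17
17 → 13
13 → 12
12 → 6

2 4 0 9 3 11 5 1 16 15 10 7 8 14 17 13 12 6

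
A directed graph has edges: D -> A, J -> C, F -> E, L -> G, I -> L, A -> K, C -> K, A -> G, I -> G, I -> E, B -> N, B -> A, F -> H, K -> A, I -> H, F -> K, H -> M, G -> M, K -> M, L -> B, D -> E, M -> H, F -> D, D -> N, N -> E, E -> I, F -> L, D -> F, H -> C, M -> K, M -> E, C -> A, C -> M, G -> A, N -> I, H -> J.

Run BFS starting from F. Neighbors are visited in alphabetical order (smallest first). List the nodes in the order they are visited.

F D E H K L A N I C J M B G

Visit F; enqueue D, E, H, K, L → queue [D, E, H, K, L]
Visit D; enqueue A, N → queue [E, H, K, L, A, N]
Visit E; enqueue I → queue [H, K, L, A, N, I]
Visit H; enqueue C, J, M → queue [K, L, A, N, I, C, J, M]
Visit K → queue [L, A, N, I, C, J, M]
Visit L; enqueue B, G → queue [A, N, I, C, J, M, B, G]
Visit A → queue [N, I, C, J, M, B, G]
Visit N → queue [I, C, J, M, B, G]
Visit I → queue [C, J, M, B, G]
Visit C → queue [J, M, B, G]
Visit J → queue [M, B, G]
Visit M → queue [B, G]
Visit B → queue [G]
Visit G → queue []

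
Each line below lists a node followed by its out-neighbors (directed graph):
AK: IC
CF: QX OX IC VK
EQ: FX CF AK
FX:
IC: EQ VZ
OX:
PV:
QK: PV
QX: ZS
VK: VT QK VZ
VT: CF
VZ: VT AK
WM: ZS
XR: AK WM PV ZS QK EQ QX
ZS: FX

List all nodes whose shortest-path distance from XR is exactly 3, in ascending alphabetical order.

Level 0: XR
Level 1: AK, EQ, PV, QK, QX, WM, ZS
Level 2: CF, FX, IC
Level 3: OX, VK, VZ
Level 4: VT

OX, VK, VZ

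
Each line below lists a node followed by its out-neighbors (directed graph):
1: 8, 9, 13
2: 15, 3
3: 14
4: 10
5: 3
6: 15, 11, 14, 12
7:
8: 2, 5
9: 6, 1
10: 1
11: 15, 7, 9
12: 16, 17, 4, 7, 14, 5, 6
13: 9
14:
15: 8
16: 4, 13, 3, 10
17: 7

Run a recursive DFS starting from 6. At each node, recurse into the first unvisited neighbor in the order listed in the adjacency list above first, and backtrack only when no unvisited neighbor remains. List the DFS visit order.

Visit 6
6 → 15
15 → 8
8 → 2
2 → 3
3 → 14
8 → 5
6 → 11
11 → 7
11 → 9
9 → 1
1 → 13
6 → 12
12 → 16
16 → 4
4 → 10
12 → 17

6 -> 15 -> 8 -> 2 -> 3 -> 14 -> 5 -> 11 -> 7 -> 9 -> 1 -> 13 -> 12 -> 16 -> 4 -> 10 -> 17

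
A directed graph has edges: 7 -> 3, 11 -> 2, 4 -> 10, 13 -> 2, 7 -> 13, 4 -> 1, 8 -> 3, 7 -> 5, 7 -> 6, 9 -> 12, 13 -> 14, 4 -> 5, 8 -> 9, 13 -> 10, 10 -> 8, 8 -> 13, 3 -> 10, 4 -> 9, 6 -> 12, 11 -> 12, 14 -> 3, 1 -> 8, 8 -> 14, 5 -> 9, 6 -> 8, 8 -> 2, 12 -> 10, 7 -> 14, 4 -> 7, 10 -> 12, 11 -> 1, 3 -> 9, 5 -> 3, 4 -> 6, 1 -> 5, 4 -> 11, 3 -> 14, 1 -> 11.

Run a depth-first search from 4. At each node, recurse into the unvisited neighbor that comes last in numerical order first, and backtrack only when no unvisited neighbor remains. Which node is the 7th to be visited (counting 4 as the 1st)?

3

Visit 4
4 → 11
11 → 12
12 → 10
10 → 8
8 → 14
14 → 3
3 → 9
8 → 13
13 → 2
11 → 1
1 → 5
4 → 7
7 → 6

Visit order: 4, 11, 12, 10, 8, 14, 3, 9, 13, 2, 1, 5, 7, 6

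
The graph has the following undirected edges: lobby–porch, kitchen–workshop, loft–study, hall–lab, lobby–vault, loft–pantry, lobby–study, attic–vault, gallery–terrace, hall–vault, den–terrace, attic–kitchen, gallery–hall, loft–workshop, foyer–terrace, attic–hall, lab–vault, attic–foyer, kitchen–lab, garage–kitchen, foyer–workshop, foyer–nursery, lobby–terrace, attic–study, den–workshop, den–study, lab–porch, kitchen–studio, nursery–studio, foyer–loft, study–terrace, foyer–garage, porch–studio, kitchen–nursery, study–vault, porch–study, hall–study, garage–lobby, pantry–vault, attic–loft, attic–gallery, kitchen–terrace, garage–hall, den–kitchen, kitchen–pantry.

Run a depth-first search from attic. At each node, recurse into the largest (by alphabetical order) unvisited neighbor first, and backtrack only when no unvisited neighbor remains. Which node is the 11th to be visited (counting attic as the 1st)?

loft

Visit attic
attic → vault
vault → study
study → terrace
terrace → lobby
lobby → porch
porch → studio
studio → nursery
nursery → kitchen
kitchen → workshop
workshop → loft
loft → pantry
loft → foyer
foyer → garage
garage → hall
hall → lab
hall → gallery
workshop → den

Visit order: attic, vault, study, terrace, lobby, porch, studio, nursery, kitchen, workshop, loft, pantry, foyer, garage, hall, lab, gallery, den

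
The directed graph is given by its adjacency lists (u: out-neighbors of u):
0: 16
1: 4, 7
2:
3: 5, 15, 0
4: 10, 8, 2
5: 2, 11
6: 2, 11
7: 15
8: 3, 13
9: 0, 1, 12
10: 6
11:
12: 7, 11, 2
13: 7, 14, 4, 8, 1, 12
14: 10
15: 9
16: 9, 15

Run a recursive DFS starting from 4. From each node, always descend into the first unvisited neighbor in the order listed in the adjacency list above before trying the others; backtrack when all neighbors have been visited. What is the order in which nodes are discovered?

4, 10, 6, 2, 11, 8, 3, 5, 15, 9, 0, 16, 1, 7, 12, 13, 14

Visit 4
4 → 10
10 → 6
6 → 2
6 → 11
4 → 8
8 → 3
3 → 5
3 → 15
15 → 9
9 → 0
0 → 16
9 → 1
1 → 7
9 → 12
8 → 13
13 → 14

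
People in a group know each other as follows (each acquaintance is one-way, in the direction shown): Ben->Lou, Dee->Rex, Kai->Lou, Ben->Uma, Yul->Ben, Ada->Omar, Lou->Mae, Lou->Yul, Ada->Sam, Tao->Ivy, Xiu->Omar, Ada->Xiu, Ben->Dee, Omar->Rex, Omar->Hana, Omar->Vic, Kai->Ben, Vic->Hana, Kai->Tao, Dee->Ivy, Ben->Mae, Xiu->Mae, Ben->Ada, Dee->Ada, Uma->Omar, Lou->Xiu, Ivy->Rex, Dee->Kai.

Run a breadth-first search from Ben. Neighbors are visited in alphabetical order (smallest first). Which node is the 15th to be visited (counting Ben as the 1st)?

Vic

Visit Ben; enqueue Ada, Dee, Lou, Mae, Uma → queue [Ada, Dee, Lou, Mae, Uma]
Visit Ada; enqueue Omar, Sam, Xiu → queue [Dee, Lou, Mae, Uma, Omar, Sam, Xiu]
Visit Dee; enqueue Ivy, Kai, Rex → queue [Lou, Mae, Uma, Omar, Sam, Xiu, Ivy, Kai, Rex]
Visit Lou; enqueue Yul → queue [Mae, Uma, Omar, Sam, Xiu, Ivy, Kai, Rex, Yul]
Visit Mae → queue [Uma, Omar, Sam, Xiu, Ivy, Kai, Rex, Yul]
Visit Uma → queue [Omar, Sam, Xiu, Ivy, Kai, Rex, Yul]
Visit Omar; enqueue Hana, Vic → queue [Sam, Xiu, Ivy, Kai, Rex, Yul, Hana, Vic]
Visit Sam → queue [Xiu, Ivy, Kai, Rex, Yul, Hana, Vic]
Visit Xiu → queue [Ivy, Kai, Rex, Yul, Hana, Vic]
Visit Ivy → queue [Kai, Rex, Yul, Hana, Vic]
Visit Kai; enqueue Tao → queue [Rex, Yul, Hana, Vic, Tao]
Visit Rex → queue [Yul, Hana, Vic, Tao]
Visit Yul → queue [Hana, Vic, Tao]
Visit Hana → queue [Vic, Tao]
Visit Vic → queue [Tao]
Visit Tao → queue []

Visit order: Ben, Ada, Dee, Lou, Mae, Uma, Omar, Sam, Xiu, Ivy, Kai, Rex, Yul, Hana, Vic, Tao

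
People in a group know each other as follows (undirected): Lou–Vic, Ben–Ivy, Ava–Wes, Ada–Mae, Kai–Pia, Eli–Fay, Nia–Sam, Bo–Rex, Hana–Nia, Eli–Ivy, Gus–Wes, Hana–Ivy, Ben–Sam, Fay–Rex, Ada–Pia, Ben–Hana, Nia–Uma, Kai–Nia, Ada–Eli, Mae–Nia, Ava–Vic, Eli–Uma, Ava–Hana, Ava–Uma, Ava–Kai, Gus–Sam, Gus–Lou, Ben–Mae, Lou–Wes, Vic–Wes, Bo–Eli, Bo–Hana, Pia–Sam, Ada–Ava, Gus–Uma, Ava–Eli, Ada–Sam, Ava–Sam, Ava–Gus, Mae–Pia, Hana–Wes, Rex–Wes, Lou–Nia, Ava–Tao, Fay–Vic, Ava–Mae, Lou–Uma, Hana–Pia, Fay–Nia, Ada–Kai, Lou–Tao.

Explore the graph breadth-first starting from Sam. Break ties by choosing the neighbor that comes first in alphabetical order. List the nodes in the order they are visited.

Sam, Ada, Ava, Ben, Gus, Nia, Pia, Eli, Kai, Mae, Hana, Tao, Uma, Vic, Wes, Ivy, Lou, Fay, Bo, Rex

Visit Sam; enqueue Ada, Ava, Ben, Gus, Nia, Pia → queue [Ada, Ava, Ben, Gus, Nia, Pia]
Visit Ada; enqueue Eli, Kai, Mae → queue [Ava, Ben, Gus, Nia, Pia, Eli, Kai, Mae]
Visit Ava; enqueue Hana, Tao, Uma, Vic, Wes → queue [Ben, Gus, Nia, Pia, Eli, Kai, Mae, Hana, Tao, Uma, Vic, Wes]
Visit Ben; enqueue Ivy → queue [Gus, Nia, Pia, Eli, Kai, Mae, Hana, Tao, Uma, Vic, Wes, Ivy]
Visit Gus; enqueue Lou → queue [Nia, Pia, Eli, Kai, Mae, Hana, Tao, Uma, Vic, Wes, Ivy, Lou]
Visit Nia; enqueue Fay → queue [Pia, Eli, Kai, Mae, Hana, Tao, Uma, Vic, Wes, Ivy, Lou, Fay]
Visit Pia → queue [Eli, Kai, Mae, Hana, Tao, Uma, Vic, Wes, Ivy, Lou, Fay]
Visit Eli; enqueue Bo → queue [Kai, Mae, Hana, Tao, Uma, Vic, Wes, Ivy, Lou, Fay, Bo]
Visit Kai → queue [Mae, Hana, Tao, Uma, Vic, Wes, Ivy, Lou, Fay, Bo]
Visit Mae → queue [Hana, Tao, Uma, Vic, Wes, Ivy, Lou, Fay, Bo]
Visit Hana → queue [Tao, Uma, Vic, Wes, Ivy, Lou, Fay, Bo]
Visit Tao → queue [Uma, Vic, Wes, Ivy, Lou, Fay, Bo]
Visit Uma → queue [Vic, Wes, Ivy, Lou, Fay, Bo]
Visit Vic → queue [Wes, Ivy, Lou, Fay, Bo]
Visit Wes; enqueue Rex → queue [Ivy, Lou, Fay, Bo, Rex]
Visit Ivy → queue [Lou, Fay, Bo, Rex]
Visit Lou → queue [Fay, Bo, Rex]
Visit Fay → queue [Bo, Rex]
Visit Bo → queue [Rex]
Visit Rex → queue []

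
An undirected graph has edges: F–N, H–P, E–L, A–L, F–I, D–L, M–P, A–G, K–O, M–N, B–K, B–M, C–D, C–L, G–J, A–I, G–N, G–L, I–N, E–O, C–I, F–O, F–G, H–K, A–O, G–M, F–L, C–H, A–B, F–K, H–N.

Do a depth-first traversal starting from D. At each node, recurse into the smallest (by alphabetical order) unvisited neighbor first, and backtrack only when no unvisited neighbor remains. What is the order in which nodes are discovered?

Visit D
D → C
C → H
H → K
K → B
B → A
A → G
G → F
F → I
I → N
N → M
M → P
F → L
L → E
E → O
G → J

D → C → H → K → B → A → G → F → I → N → M → P → L → E → O → J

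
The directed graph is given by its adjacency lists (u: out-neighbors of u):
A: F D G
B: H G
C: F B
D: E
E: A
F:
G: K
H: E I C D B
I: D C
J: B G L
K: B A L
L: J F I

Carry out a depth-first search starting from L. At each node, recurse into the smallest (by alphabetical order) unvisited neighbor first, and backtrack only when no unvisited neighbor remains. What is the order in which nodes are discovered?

L → F → I → C → B → G → K → A → D → E → H → J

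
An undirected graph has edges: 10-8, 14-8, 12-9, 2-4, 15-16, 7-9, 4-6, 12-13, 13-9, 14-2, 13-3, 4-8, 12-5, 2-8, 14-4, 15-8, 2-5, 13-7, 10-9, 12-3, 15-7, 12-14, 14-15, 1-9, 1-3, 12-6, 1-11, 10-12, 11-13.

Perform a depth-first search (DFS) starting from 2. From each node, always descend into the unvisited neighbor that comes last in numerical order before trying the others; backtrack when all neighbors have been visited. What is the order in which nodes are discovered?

Visit 2
2 → 14
14 → 15
15 → 16
15 → 8
8 → 10
10 → 12
12 → 13
13 → 11
11 → 1
1 → 9
9 → 7
1 → 3
12 → 6
6 → 4
12 → 5

2 14 15 16 8 10 12 13 11 1 9 7 3 6 4 5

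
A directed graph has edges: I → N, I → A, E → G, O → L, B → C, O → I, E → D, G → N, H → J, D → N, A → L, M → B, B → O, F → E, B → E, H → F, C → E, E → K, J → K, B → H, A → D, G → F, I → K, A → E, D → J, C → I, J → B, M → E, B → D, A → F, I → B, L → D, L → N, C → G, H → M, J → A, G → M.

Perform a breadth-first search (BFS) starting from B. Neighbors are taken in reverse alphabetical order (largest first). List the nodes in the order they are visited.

Visit B; enqueue O, H, E, D, C → queue [O, H, E, D, C]
Visit O; enqueue L, I → queue [H, E, D, C, L, I]
Visit H; enqueue M, J, F → queue [E, D, C, L, I, M, J, F]
Visit E; enqueue K, G → queue [D, C, L, I, M, J, F, K, G]
Visit D; enqueue N → queue [C, L, I, M, J, F, K, G, N]
Visit C → queue [L, I, M, J, F, K, G, N]
Visit L → queue [I, M, J, F, K, G, N]
Visit I; enqueue A → queue [M, J, F, K, G, N, A]
Visit M → queue [J, F, K, G, N, A]
Visit J → queue [F, K, G, N, A]
Visit F → queue [K, G, N, A]
Visit K → queue [G, N, A]
Visit G → queue [N, A]
Visit N → queue [A]
Visit A → queue []

B -> O -> H -> E -> D -> C -> L -> I -> M -> J -> F -> K -> G -> N -> A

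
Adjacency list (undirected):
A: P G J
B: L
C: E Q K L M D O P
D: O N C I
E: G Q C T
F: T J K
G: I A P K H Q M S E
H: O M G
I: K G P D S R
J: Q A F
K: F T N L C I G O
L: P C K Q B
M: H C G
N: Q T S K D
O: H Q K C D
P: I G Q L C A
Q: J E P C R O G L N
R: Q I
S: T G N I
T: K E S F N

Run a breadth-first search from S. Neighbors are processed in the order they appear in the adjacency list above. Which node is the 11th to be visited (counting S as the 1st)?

Visit S; enqueue T, G, N, I → queue [T, G, N, I]
Visit T; enqueue K, E, F → queue [G, N, I, K, E, F]
Visit G; enqueue A, P, H, Q, M → queue [N, I, K, E, F, A, P, H, Q, M]
Visit N; enqueue D → queue [I, K, E, F, A, P, H, Q, M, D]
Visit I; enqueue R → queue [K, E, F, A, P, H, Q, M, D, R]
Visit K; enqueue L, C, O → queue [E, F, A, P, H, Q, M, D, R, L, C, O]
Visit E → queue [F, A, P, H, Q, M, D, R, L, C, O]
Visit F; enqueue J → queue [A, P, H, Q, M, D, R, L, C, O, J]
Visit A → queue [P, H, Q, M, D, R, L, C, O, J]
Visit P → queue [H, Q, M, D, R, L, C, O, J]
Visit H → queue [Q, M, D, R, L, C, O, J]
Visit Q → queue [M, D, R, L, C, O, J]
Visit M → queue [D, R, L, C, O, J]
Visit D → queue [R, L, C, O, J]
Visit R → queue [L, C, O, J]
Visit L; enqueue B → queue [C, O, J, B]
Visit C → queue [O, J, B]
Visit O → queue [J, B]
Visit J → queue [B]
Visit B → queue []

Visit order: S, T, G, N, I, K, E, F, A, P, H, Q, M, D, R, L, C, O, J, B

H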